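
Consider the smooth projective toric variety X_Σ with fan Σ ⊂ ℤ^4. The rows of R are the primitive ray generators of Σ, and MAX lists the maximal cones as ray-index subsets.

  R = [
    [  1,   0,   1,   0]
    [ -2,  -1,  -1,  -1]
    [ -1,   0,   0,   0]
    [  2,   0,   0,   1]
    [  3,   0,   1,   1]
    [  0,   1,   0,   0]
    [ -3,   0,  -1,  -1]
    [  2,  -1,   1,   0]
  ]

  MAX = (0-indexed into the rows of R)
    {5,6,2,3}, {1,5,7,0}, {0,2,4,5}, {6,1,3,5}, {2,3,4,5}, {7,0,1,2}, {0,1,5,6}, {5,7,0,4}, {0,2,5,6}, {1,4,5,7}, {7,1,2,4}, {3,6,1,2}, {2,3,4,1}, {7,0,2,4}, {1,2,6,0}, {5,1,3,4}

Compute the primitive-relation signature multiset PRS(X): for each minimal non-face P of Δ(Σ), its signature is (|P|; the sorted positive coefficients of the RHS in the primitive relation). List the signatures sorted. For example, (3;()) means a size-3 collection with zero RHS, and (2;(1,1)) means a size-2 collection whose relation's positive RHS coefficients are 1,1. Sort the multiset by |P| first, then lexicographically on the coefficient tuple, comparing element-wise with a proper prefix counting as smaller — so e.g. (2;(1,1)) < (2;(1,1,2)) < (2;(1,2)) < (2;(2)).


The 7 primitive collections of Σ (r=8, n=4):

  P = {4,6}:  v_{4} + v_{6} = 0 — sig = (2;())
  P = {0,3}:  v_{0} + v_{3} = v_{4} — sig = (2;(1))
  P = {6,7}:  v_{6} + v_{7} = v_{0} + v_{1} — sig = (2;(1,1))
  P = {3,7}:  v_{3} + v_{7} = v_{1} + 2·v_{4} — sig = (2;(1,2))
  P = {0,1,4}:  v_{0} + v_{1} + v_{4} = v_{7} — sig = (3;(1))
  P = {1,2,5}:  v_{1} + v_{2} + v_{5} = v_{6} — sig = (3;(1))
  P = {2,5,7}:  v_{2} + v_{5} + v_{7} = v_{0} — sig = (3;(1))

Hence PRS(X_Σ) =
    (2;())
    (2;(1))
    (2;(1,1))
    (2;(1,2))
    (3;(1))
    (3;(1))
    (3;(1))


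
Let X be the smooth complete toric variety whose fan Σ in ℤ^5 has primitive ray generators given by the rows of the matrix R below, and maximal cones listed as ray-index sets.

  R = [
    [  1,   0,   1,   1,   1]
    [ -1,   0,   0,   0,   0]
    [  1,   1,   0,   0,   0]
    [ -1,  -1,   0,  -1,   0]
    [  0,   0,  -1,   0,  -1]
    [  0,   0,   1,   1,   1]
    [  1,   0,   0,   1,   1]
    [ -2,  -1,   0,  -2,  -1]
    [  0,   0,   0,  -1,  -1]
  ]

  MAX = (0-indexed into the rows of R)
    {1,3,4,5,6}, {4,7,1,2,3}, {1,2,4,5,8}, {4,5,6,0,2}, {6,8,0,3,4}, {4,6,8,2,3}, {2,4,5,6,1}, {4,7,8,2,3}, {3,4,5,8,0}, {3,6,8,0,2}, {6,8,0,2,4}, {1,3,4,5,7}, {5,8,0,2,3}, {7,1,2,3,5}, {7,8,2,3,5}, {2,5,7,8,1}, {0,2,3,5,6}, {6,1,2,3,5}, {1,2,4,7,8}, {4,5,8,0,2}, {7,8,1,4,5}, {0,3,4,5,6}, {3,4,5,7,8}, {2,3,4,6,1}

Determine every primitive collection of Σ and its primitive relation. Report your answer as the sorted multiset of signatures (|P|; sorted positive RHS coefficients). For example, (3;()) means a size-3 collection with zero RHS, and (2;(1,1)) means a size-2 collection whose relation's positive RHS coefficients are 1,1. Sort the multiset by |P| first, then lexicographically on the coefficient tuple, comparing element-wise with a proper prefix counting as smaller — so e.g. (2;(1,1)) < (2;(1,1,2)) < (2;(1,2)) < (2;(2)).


9 collections generate NE(X_Σ); each relation:

  P={0,1}:  v_{0} + v_{1} = v_{5}  →  sig = (2;(1))
  P={6,7}:  v_{6} + v_{7} = v_{3}  →  sig = (2;(1))
  P={0,7}:  v_{0} + v_{7} = v_{3} + v_{5} + v_{8}  →  sig = (2;(1,1,1))
  P={1,6,8}:  v_{1} + v_{6} + v_{8} = 0  →  sig = (3;())
  P={1,3,8}:  v_{1} + v_{3} + v_{8} = v_{7}  →  sig = (3;(1))
  P={5,6,8}:  v_{5} + v_{6} + v_{8} = v_{0}  →  sig = (3;(1))
  P={2,3,4,5}:  v_{2} + v_{3} + v_{4} + v_{5} = 0  →  sig = (4;())
  P={0,2,3,4}:  v_{0} + v_{2} + v_{3} + v_{4} = v_{6} + v_{8}  →  sig = (4;(1,1))
  P={2,4,5,7}:  v_{2} + v_{4} + v_{5} + v_{7} = v_{1} + v_{8}  →  sig = (4;(1,1))

Hence PRS(X_Σ) =
    (2;(1))
    (2;(1))
    (2;(1,1,1))
    (3;())
    (3;(1))
    (3;(1))
    (4;())
    (4;(1,1))
    (4;(1,1))


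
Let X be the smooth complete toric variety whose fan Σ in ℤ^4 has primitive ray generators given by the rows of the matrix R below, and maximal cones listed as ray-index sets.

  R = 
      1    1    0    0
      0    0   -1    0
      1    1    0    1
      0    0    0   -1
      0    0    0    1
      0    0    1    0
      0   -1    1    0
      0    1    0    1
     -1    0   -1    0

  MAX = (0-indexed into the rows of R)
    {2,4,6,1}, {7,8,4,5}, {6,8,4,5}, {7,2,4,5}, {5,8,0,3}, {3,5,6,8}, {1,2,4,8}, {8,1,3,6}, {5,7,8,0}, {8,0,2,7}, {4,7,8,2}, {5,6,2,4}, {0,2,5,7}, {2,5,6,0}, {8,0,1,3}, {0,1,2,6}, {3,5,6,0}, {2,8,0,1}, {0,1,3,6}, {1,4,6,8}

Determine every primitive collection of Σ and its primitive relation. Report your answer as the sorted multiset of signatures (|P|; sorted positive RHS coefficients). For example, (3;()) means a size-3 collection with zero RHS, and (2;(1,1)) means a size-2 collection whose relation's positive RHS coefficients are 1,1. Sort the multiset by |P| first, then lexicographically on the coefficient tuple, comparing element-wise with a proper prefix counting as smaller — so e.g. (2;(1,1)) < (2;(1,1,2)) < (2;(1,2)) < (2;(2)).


10 collections generate NE(X_Σ); each relation:

  {1,5}:  v_{1} + v_{5} = 0  →  sig = (2;())
  {3,4}:  v_{3} + v_{4} = 0  →  sig = (2;())
  {0,4}:  v_{0} + v_{4} = v_{2}  →  sig = (2;(1))
  {2,3}:  v_{2} + v_{3} = v_{0}  →  sig = (2;(1))
  {1,7}:  v_{1} + v_{7} = v_{2} + v_{8}  →  sig = (2;(1,1))
  {6,7}:  v_{6} + v_{7} = v_{4} + v_{5}  →  sig = (2;(1,1))
  {3,7}:  v_{3} + v_{7} = v_{0} + v_{5} + v_{8}  →  sig = (2;(1,1,1))
  {0,6,8}:  v_{0} + v_{6} + v_{8} = 0  →  sig = (3;())
  {2,5,8}:  v_{2} + v_{5} + v_{8} = v_{7}  →  sig = (3;(1))
  {2,6,8}:  v_{2} + v_{6} + v_{8} = v_{4}  →  sig = (3;(1))

Sorted signature multiset PRS(X):
    |P|=2: 7 collections, coeffs (), (), (1), (1), (1,1), (1,1), (1,1,1)
    |P|=3: 3 collections, coeffs (), (1), (1)


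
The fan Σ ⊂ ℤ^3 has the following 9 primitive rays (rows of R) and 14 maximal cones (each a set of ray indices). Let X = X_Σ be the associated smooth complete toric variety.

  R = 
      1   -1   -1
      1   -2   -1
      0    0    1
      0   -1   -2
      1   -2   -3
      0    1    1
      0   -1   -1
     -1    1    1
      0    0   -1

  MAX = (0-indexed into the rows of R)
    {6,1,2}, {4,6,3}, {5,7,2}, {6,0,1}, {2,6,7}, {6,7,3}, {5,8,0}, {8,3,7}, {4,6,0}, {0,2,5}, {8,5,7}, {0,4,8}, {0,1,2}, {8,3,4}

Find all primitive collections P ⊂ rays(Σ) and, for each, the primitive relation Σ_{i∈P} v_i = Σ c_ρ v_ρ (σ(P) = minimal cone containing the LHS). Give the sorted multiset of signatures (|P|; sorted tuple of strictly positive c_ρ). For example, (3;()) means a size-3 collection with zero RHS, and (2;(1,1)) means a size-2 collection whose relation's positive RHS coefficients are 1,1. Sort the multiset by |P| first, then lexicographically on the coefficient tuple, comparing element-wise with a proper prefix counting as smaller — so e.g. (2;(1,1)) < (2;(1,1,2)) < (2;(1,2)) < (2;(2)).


Primitive collections (16):

  P={0,7}:  v_{0} + v_{7} = 0  ⇒ sig = (2;())
  P={2,8}:  v_{2} + v_{8} = 0  ⇒ sig = (2;())
  P={5,6}:  v_{5} + v_{6} = 0  ⇒ sig = (2;())
  P={0,3}:  v_{0} + v_{3} = v_{4}  ⇒ sig = (2;(1))
  P={2,3}:  v_{2} + v_{3} = v_{6}  ⇒ sig = (2;(1))
  P={3,5}:  v_{3} + v_{5} = v_{8}  ⇒ sig = (2;(1))
  P={4,7}:  v_{4} + v_{7} = v_{3}  ⇒ sig = (2;(1))
  P={6,8}:  v_{6} + v_{8} = v_{3}  ⇒ sig = (2;(1))
  P={1,5}:  v_{1} + v_{5} = v_{0} + v_{2}  ⇒ sig = (2;(1,1))
  P={1,7}:  v_{1} + v_{7} = v_{2} + v_{6}  ⇒ sig = (2;(1,1))
  P={1,8}:  v_{1} + v_{8} = v_{0} + v_{6}  ⇒ sig = (2;(1,1))
  P={2,4}:  v_{2} + v_{4} = v_{0} + v_{6}  ⇒ sig = (2;(1,1))
  P={4,5}:  v_{4} + v_{5} = v_{0} + v_{8}  ⇒ sig = (2;(1,1))
  P={1,3}:  v_{1} + v_{3} = v_{0} + 2·v_{6}  ⇒ sig = (2;(1,2))
  P={1,4}:  v_{1} + v_{4} = 2·v_{0} + 2·v_{6}  ⇒ sig = (2;(2,2))
  P={0,2,6}:  v_{0} + v_{2} + v_{6} = v_{1}  ⇒ sig = (3;(1))

Signatures (|P|; sorted positive RHS coefficients), sorted:
    (2;())
    (2;())
    (2;())
    (2;(1))
    (2;(1))
    (2;(1))
    (2;(1))
    (2;(1))
    (2;(1,1))
    (2;(1,1))
    (2;(1,1))
    (2;(1,1))
    (2;(1,1))
    (2;(1,2))
    (2;(2,2))
    (3;(1))


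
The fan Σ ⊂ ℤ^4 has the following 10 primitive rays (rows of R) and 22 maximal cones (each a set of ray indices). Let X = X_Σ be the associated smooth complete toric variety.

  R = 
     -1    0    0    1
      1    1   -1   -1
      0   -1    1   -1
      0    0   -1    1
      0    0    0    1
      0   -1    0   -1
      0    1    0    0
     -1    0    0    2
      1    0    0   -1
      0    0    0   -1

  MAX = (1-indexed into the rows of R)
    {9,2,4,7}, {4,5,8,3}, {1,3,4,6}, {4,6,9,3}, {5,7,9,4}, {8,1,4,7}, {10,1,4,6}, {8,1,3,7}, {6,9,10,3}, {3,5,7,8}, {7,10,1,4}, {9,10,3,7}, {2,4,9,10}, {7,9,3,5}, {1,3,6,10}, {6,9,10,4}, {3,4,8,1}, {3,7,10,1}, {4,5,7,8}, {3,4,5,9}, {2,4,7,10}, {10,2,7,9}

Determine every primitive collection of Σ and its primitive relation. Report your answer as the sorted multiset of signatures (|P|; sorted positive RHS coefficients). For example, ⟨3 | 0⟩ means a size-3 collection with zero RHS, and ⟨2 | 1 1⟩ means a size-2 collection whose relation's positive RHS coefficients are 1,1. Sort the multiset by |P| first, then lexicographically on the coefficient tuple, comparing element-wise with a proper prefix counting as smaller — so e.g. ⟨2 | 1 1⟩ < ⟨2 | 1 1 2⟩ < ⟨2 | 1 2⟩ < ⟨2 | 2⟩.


16 collections generate NE(X_Σ); each relation:

  P = {1,9}:  v_{1} + v_{9} = 0 — sig = ⟨2 | 0⟩
  P = {5,10}:  v_{5} + v_{10} = 0 — sig = ⟨2 | 0⟩
  P = {1,5}:  v_{1} + v_{5} = v_{8} — sig = ⟨2 | 1⟩
  P = {6,7}:  v_{6} + v_{7} = v_{10} — sig = ⟨2 | 1⟩
  P = {8,9}:  v_{8} + v_{9} = v_{5} — sig = ⟨2 | 1⟩
  P = {8,10}:  v_{8} + v_{10} = v_{1} — sig = ⟨2 | 1⟩
  P = {2,3}:  v_{2} + v_{3} = v_{9} + v_{10} — sig = ⟨2 | 1 1⟩
  P = {2,8}:  v_{2} + v_{8} = v_{4} + v_{7} — sig = ⟨2 | 1 1⟩
  P = {5,6}:  v_{5} + v_{6} = v_{3} + v_{4} — sig = ⟨2 | 1 1⟩
  P = {1,2}:  v_{1} + v_{2} = v_{4} + v_{7} + v_{10} — sig = ⟨2 | 1 1 1⟩
  P = {2,5}:  v_{2} + v_{5} = v_{4} + v_{7} + v_{9} — sig = ⟨2 | 1 1 1⟩
  P = {6,8}:  v_{6} + v_{8} = v_{1} + v_{3} + v_{4} — sig = ⟨2 | 1 1 1⟩
  P = {2,6}:  v_{2} + v_{6} = v_{4} + v_{9} + 2·v_{10} — sig = ⟨2 | 1 1 2⟩
  P = {3,4,7}:  v_{3} + v_{4} + v_{7} = 0 — sig = ⟨3 | 0⟩
  P = {3,4,10}:  v_{3} + v_{4} + v_{10} = v_{6} — sig = ⟨3 | 1⟩
  P = {4,7,9,10}:  v_{4} + v_{7} + v_{9} + v_{10} = v_{2} — sig = ⟨4 | 1⟩

Sorted signature multiset PRS(X):
[⟨2 | 0⟩, ⟨2 | 0⟩, ⟨2 | 1⟩, ⟨2 | 1⟩, ⟨2 | 1⟩, ⟨2 | 1⟩, ⟨2 | 1 1⟩, ⟨2 | 1 1⟩, ⟨2 | 1 1⟩, ⟨2 | 1 1 1⟩, ⟨2 | 1 1 1⟩, ⟨2 | 1 1 1⟩, ⟨2 | 1 1 2⟩, ⟨3 | 0⟩, ⟨3 | 1⟩, ⟨4 | 1⟩]


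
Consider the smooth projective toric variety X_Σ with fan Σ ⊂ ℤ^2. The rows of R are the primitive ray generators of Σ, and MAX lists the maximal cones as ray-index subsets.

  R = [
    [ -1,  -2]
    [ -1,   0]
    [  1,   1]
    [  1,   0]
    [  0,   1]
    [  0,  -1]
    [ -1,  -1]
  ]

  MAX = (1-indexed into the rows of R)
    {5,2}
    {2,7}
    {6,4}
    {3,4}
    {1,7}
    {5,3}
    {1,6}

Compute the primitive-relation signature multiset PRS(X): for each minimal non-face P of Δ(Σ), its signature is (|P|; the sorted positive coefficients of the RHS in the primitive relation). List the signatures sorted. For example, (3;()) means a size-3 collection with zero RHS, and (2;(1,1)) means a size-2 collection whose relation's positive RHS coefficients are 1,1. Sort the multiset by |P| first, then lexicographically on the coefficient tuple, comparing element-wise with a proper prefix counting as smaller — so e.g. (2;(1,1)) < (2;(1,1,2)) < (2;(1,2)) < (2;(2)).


14 minimal non-faces of Δ(Σ) (on 7 rays):

  {2,4}:  v_{2} + v_{4} = 0  ⟹  sig = (2;())
  {3,7}:  v_{3} + v_{7} = 0  ⟹  sig = (2;())
  {5,6}:  v_{5} + v_{6} = 0  ⟹  sig = (2;())
  {1,3}:  v_{1} + v_{3} = v_{6}  ⟹  sig = (2;(1))
  {1,5}:  v_{1} + v_{5} = v_{7}  ⟹  sig = (2;(1))
  {2,3}:  v_{2} + v_{3} = v_{5}  ⟹  sig = (2;(1))
  {2,6}:  v_{2} + v_{6} = v_{7}  ⟹  sig = (2;(1))
  {3,6}:  v_{3} + v_{6} = v_{4}  ⟹  sig = (2;(1))
  {4,5}:  v_{4} + v_{5} = v_{3}  ⟹  sig = (2;(1))
  {4,7}:  v_{4} + v_{7} = v_{6}  ⟹  sig = (2;(1))
  {5,7}:  v_{5} + v_{7} = v_{2}  ⟹  sig = (2;(1))
  {6,7}:  v_{6} + v_{7} = v_{1}  ⟹  sig = (2;(1))
  {1,2}:  v_{1} + v_{2} = 2·v_{7}  ⟹  sig = (2;(2))
  {1,4}:  v_{1} + v_{4} = 2·v_{6}  ⟹  sig = (2;(2))

Signatures (|P|; sorted positive RHS coefficients), sorted:
    |P|=2: 14 collections, coeffs (), (), (), (1), (1), (1), (1), (1), (1), (1), (1), (1), (2), (2)


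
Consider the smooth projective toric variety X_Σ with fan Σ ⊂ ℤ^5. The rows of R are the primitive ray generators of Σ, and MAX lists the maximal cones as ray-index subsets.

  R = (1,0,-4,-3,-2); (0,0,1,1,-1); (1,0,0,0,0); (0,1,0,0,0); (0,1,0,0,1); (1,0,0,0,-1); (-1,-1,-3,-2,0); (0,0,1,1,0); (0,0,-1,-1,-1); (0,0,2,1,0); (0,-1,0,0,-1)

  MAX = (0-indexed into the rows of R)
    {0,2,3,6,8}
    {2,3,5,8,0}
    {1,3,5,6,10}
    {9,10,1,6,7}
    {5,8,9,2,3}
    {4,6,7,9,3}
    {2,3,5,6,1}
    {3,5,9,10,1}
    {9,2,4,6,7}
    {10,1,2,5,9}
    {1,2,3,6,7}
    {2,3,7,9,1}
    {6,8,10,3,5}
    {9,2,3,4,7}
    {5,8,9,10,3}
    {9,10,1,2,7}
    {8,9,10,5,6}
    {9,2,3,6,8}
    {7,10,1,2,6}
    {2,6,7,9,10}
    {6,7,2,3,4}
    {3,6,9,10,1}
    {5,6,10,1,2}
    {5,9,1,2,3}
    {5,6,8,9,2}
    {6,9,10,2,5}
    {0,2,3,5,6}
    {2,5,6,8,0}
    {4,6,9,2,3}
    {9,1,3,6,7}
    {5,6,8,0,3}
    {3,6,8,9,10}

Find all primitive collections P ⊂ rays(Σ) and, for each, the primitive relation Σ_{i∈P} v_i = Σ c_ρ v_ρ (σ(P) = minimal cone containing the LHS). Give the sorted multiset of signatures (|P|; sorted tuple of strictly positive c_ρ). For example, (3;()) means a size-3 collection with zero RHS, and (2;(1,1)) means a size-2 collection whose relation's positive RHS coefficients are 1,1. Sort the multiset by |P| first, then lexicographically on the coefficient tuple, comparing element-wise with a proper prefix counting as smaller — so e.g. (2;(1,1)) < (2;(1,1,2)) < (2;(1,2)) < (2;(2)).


20 minimal non-faces of Δ(Σ) (on 11 rays):

  P={4,10}:  v_{4} + v_{10} = 0  so sig = (2;())
  P={1,4}:  v_{1} + v_{4} = v_{3} + v_{7}  so sig = (2;(1,1))
  P={4,5}:  v_{4} + v_{5} = v_{2} + v_{3}  so sig = (2;(1,1))
  P={5,7}:  v_{5} + v_{7} = v_{1} + v_{2}  so sig = (2;(1,1))
  P={7,8}:  v_{7} + v_{8} = v_{3} + v_{10}  so sig = (2;(1,1))
  P={4,8}:  v_{4} + v_{8} = v_{2} + 2·v_{3} + v_{6} + v_{9}  so sig = (2;(1,1,1,2))
  P={0,7}:  v_{0} + v_{7} = v_{3} + 2·v_{5} + v_{6}  so sig = (2;(1,1,2))
  P={0,10}:  v_{0} + v_{10} = 2·v_{5} + v_{6} + v_{8}  so sig = (2;(1,1,2))
  P={0,1}:  v_{0} + v_{1} = 2·v_{3} + 2·v_{5} + v_{6} + v_{10}  so sig = (2;(1,1,2,2))
  P={0,4}:  v_{0} + v_{4} = 2·v_{2} + 2·v_{3} + v_{6} + v_{8}  so sig = (2;(1,1,2,2))
  P={0,9}:  v_{0} + v_{9} = v_{2} + 2·v_{8}  so sig = (2;(1,2))
  P={1,8}:  v_{1} + v_{8} = 2·v_{3} + 2·v_{10}  so sig = (2;(2,2))
  P={2,3,10}:  v_{2} + v_{3} + v_{10} = v_{5}  so sig = (3;(1))
  P={3,7,10}:  v_{3} + v_{7} + v_{10} = v_{1}  so sig = (3;(1))
  P={2,8,10}:  v_{2} + v_{8} + v_{10} = 2·v_{5} + v_{6} + v_{9}  so sig = (3;(1,1,2))
  P={1,2,6,9}:  v_{1} + v_{2} + v_{6} + v_{9} = v_{10}  so sig = (4;(1))
  P={3,5,6,9}:  v_{3} + v_{5} + v_{6} + v_{9} = v_{8}  so sig = (4;(1))
  P={1,5,6,9}:  v_{1} + v_{5} + v_{6} + v_{9} = v_{3} + 2·v_{10}  so sig = (4;(1,2))
  P={2,3,6,7,9}:  v_{2} + v_{3} + v_{6} + v_{7} + v_{9} = 0  so sig = (5;())
  P={2,3,5,6,8}:  v_{2} + v_{3} + v_{5} + v_{6} + v_{8} = v_{0}  so sig = (5;(1))

so the primitive-relation signature multiset is
{ (2;()),  (2;(1,1)) ×4,  (2;(1,1,1,2)),  (2;(1,1,2)) ×2,  (2;(1,1,2,2)) ×2,  (2;(1,2)),  (2;(2,2)),  (3;(1)) ×2,  (3;(1,1,2)),  (4;(1)) ×2,  (4;(1,2)),  (5;()),  (5;(1)) }


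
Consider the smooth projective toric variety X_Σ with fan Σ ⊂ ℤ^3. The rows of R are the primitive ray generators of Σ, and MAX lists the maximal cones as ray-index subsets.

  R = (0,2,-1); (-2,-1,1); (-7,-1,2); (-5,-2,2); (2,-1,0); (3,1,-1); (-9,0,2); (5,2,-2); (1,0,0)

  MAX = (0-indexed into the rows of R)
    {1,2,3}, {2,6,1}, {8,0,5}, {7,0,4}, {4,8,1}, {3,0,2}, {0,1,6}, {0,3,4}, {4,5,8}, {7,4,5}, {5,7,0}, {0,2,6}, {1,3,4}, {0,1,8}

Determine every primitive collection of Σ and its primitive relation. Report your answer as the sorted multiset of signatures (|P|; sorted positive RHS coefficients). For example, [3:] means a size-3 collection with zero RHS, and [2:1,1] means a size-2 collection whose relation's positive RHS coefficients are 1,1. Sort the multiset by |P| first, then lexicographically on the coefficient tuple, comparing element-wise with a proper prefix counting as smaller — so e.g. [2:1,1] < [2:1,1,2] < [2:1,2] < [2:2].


Σ has 20 primitive collections:

  • {3,7}:  v_{3} + v_{7} = 0 — sig = [2:]
  • {1,5}:  v_{1} + v_{5} = v_{8} — sig = [2:1]
  • {1,7}:  v_{1} + v_{7} = v_{5} — sig = [2:1]
  • {2,4}:  v_{2} + v_{4} = v_{3} — sig = [2:1]
  • {3,5}:  v_{3} + v_{5} = v_{1} — sig = [2:1]
  • {4,6}:  v_{4} + v_{6} = v_{2} — sig = [2:1]
  • {2,7}:  v_{2} + v_{7} = v_{0} + v_{1} — sig = [2:1,1]
  • {2,5}:  v_{2} + v_{5} = v_{0} + 2·v_{1} — sig = [2:1,2]
  • {2,8}:  v_{2} + v_{8} = v_{0} + 3·v_{1} — sig = [2:1,3]
  • {3,6}:  v_{3} + v_{6} = 2·v_{2} — sig = [2:2]
  • {3,8}:  v_{3} + v_{8} = 2·v_{1} — sig = [2:2]
  • {7,8}:  v_{7} + v_{8} = 2·v_{5} — sig = [2:2]
  • {6,7}:  v_{6} + v_{7} = 2·v_{0} + 2·v_{1} — sig = [2:2,2]
  • {5,6}:  v_{5} + v_{6} = 2·v_{0} + 3·v_{1} — sig = [2:2,3]
  • {6,8}:  v_{6} + v_{8} = 2·v_{0} + 4·v_{1} — sig = [2:2,4]
  • {0,1,4}:  v_{0} + v_{1} + v_{4} = 0 — sig = [3:]
  • {0,1,2}:  v_{0} + v_{1} + v_{2} = v_{6} — sig = [3:1]
  • {0,1,3}:  v_{0} + v_{1} + v_{3} = v_{2} — sig = [3:1]
  • {0,4,5}:  v_{0} + v_{4} + v_{5} = v_{7} — sig = [3:1]
  • {0,4,8}:  v_{0} + v_{4} + v_{8} = v_{5} — sig = [3:1]

Sorted signature multiset PRS(X):
{ [2:],  [2:1] ×5,  [2:1,1],  [2:1,2],  [2:1,3],  [2:2] ×3,  [2:2,2],  [2:2,3],  [2:2,4],  [3:],  [3:1] ×4 }


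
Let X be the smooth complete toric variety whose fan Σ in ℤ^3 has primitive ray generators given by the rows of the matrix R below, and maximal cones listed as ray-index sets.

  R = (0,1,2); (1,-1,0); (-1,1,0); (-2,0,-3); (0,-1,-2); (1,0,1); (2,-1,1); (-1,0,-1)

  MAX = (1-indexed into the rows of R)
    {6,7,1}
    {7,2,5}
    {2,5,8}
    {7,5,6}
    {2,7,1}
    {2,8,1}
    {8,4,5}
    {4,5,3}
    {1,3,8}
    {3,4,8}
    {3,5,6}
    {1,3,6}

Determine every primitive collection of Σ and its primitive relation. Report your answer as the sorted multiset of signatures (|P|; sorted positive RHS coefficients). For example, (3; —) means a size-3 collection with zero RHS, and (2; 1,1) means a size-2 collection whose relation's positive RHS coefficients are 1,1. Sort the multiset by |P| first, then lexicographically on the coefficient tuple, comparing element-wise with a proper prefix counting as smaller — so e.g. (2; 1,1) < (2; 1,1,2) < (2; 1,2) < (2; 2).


The 11 primitive collections of Σ (r=8, n=3):

  P = {1,5}:  v_{1} + v_{5} = 0 ; sig = (2; —)
  P = {2,3}:  v_{2} + v_{3} = 0 ; sig = (2; —)
  P = {6,8}:  v_{6} + v_{8} = 0 ; sig = (2; —)
  P = {2,6}:  v_{2} + v_{6} = v_{7} ; sig = (2; 1)
  P = {3,7}:  v_{3} + v_{7} = v_{6} ; sig = (2; 1)
  P = {4,7}:  v_{4} + v_{7} = v_{5} ; sig = (2; 1)
  P = {7,8}:  v_{7} + v_{8} = v_{2} ; sig = (2; 1)
  P = {1,4}:  v_{1} + v_{4} = v_{3} + v_{8} ; sig = (2; 1,1)
  P = {2,4}:  v_{2} + v_{4} = v_{5} + v_{8} ; sig = (2; 1,1)
  P = {4,6}:  v_{4} + v_{6} = v_{3} + v_{5} ; sig = (2; 1,1)
  P = {3,5,8}:  v_{3} + v_{5} + v_{8} = v_{4} ; sig = (3; 1)

so the primitive-relation signature multiset is
    (2; —)
    (2; —)
    (2; —)
    (2; 1)
    (2; 1)
    (2; 1)
    (2; 1)
    (2; 1,1)
    (2; 1,1)
    (2; 1,1)
    (3; 1)


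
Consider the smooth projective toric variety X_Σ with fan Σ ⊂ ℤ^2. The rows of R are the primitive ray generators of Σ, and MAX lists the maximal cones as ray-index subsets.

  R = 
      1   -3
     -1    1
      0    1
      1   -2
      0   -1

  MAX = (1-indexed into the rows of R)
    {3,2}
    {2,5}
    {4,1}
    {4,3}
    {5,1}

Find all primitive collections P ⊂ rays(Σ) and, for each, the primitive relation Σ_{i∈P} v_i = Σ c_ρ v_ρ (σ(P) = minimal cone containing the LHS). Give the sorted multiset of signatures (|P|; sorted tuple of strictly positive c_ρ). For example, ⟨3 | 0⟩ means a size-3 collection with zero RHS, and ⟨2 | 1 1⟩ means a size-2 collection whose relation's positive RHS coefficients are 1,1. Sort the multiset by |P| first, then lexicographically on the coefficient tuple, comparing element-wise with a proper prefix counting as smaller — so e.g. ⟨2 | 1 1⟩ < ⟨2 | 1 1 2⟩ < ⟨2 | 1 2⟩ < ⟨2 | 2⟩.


5 collections generate NE(X_Σ); each relation:

  P = {3,5}:  v_{3} + v_{5} = 0  →  sig = ⟨2 | 0⟩
  P = {1,3}:  v_{1} + v_{3} = v_{4}  →  sig = ⟨2 | 1⟩
  P = {2,4}:  v_{2} + v_{4} = v_{5}  →  sig = ⟨2 | 1⟩
  P = {4,5}:  v_{4} + v_{5} = v_{1}  →  sig = ⟨2 | 1⟩
  P = {1,2}:  v_{1} + v_{2} = 2·v_{5}  →  sig = ⟨2 | 2⟩

so the primitive-relation signature multiset is
[⟨2 | 0⟩, ⟨2 | 1⟩, ⟨2 | 1⟩, ⟨2 | 1⟩, ⟨2 | 2⟩]


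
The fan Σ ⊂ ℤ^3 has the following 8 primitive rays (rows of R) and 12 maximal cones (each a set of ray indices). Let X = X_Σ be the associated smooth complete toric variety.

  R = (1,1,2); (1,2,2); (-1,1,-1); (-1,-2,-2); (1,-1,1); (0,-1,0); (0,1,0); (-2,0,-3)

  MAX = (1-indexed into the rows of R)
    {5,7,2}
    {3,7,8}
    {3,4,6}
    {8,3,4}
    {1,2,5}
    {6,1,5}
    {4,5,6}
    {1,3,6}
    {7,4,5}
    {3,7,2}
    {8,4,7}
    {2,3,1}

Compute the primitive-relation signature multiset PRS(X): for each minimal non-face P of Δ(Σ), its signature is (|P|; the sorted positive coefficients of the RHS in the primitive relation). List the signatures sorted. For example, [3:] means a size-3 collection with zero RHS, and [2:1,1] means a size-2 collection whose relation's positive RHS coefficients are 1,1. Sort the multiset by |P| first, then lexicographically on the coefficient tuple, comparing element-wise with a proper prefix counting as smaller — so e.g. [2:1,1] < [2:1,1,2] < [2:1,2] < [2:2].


11 collections generate NE(X_Σ); each relation:

  P={2,4}:  v_{2} + v_{4} = 0  ⟹  sig = [2:]
  P={3,5}:  v_{3} + v_{5} = 0  ⟹  sig = [2:]
  P={6,7}:  v_{6} + v_{7} = 0  ⟹  sig = [2:]
  P={1,4}:  v_{1} + v_{4} = v_{6}  ⟹  sig = [2:1]
  P={1,7}:  v_{1} + v_{7} = v_{2}  ⟹  sig = [2:1]
  P={1,8}:  v_{1} + v_{8} = v_{3}  ⟹  sig = [2:1]
  P={2,6}:  v_{2} + v_{6} = v_{1}  ⟹  sig = [2:1]
  P={2,8}:  v_{2} + v_{8} = v_{3} + v_{7}  ⟹  sig = [2:1,1]
  P={5,8}:  v_{5} + v_{8} = v_{4} + v_{7}  ⟹  sig = [2:1,1]
  P={6,8}:  v_{6} + v_{8} = v_{3} + v_{4}  ⟹  sig = [2:1,1]
  P={3,4,7}:  v_{3} + v_{4} + v_{7} = v_{8}  ⟹  sig = [3:1]

so the primitive-relation signature multiset is
    |P|=2: 10 collections, coeffs (), (), (), (1), (1), (1), (1), (1,1), (1,1), (1,1)
    |P|=3: 1 collection, coeffs (1)


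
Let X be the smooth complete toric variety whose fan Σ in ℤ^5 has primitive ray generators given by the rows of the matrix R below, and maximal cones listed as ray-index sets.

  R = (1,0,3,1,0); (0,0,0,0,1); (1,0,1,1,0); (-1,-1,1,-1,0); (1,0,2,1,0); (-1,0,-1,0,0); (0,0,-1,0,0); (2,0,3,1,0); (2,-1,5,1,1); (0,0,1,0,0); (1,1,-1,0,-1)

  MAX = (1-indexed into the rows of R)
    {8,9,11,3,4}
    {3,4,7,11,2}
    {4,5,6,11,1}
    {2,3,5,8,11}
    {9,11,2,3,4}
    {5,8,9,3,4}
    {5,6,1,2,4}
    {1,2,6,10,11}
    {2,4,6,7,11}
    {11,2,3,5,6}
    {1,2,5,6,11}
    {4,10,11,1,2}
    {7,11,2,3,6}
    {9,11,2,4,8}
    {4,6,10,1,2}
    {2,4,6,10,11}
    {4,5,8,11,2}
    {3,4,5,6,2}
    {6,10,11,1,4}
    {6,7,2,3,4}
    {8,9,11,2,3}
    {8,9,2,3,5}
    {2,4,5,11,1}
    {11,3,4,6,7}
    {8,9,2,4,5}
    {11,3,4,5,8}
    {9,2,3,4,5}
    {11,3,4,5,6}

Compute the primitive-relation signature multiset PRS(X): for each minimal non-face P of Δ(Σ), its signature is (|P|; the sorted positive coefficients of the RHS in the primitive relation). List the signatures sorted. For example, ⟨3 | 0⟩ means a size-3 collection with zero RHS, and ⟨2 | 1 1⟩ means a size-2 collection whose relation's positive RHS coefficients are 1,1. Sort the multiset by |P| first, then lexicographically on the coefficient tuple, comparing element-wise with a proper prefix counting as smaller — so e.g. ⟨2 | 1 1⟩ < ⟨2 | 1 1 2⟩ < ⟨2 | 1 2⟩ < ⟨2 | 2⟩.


20 minimal non-faces of Δ(Σ) (on 11 rays):

  {7,10}:  v_{7} + v_{10} = 0 — sig = ⟨2 | 0⟩
  {1,7}:  v_{1} + v_{7} = v_{5} — sig = ⟨2 | 1⟩
  {3,10}:  v_{3} + v_{10} = v_{5} — sig = ⟨2 | 1⟩
  {5,7}:  v_{5} + v_{7} = v_{3} — sig = ⟨2 | 1⟩
  {5,10}:  v_{5} + v_{10} = v_{1} — sig = ⟨2 | 1⟩
  {6,8}:  v_{6} + v_{8} = v_{5} — sig = ⟨2 | 1⟩
  {6,9}:  v_{6} + v_{9} = v_{2} + v_{3} + v_{4} + v_{5} — sig = ⟨2 | 1 1 1 1⟩
  {9,10}:  v_{9} + v_{10} = v_{2} + v_{4} + v_{5} + v_{8} — sig = ⟨2 | 1 1 1 1⟩
  {1,9}:  v_{1} + v_{9} = v_{2} + v_{4} + 2·v_{5} + v_{8} — sig = ⟨2 | 1 1 1 2⟩
  {7,8}:  v_{7} + v_{8} = v_{2} + 2·v_{3} + v_{4} + v_{11} — sig = ⟨2 | 1 1 1 2⟩
  {8,10}:  v_{8} + v_{10} = v_{2} + v_{4} + 2·v_{5} + v_{11} — sig = ⟨2 | 1 1 1 2⟩
  {1,8}:  v_{1} + v_{8} = v_{2} + v_{4} + 3·v_{5} + v_{11} — sig = ⟨2 | 1 1 1 3⟩
  {7,9}:  v_{7} + v_{9} = 2·v_{2} + 3·v_{3} + 2·v_{4} + v_{11} — sig = ⟨2 | 1 2 2 3⟩
  {1,3}:  v_{1} + v_{3} = 2·v_{5} — sig = ⟨2 | 2⟩
  {5,9,11}:  v_{5} + v_{9} + v_{11} = 2·v_{8} — sig = ⟨3 | 2⟩
  {2,3,4,8}:  v_{2} + v_{3} + v_{4} + v_{8} = v_{9} — sig = ⟨4 | 1⟩
  {2,3,4,6,11}:  v_{2} + v_{3} + v_{4} + v_{6} + v_{11} = 0 — sig = ⟨5 | 0⟩
  {2,3,4,5,11}:  v_{2} + v_{3} + v_{4} + v_{5} + v_{11} = v_{8} — sig = ⟨5 | 1⟩
  {2,4,5,6,11}:  v_{2} + v_{4} + v_{5} + v_{6} + v_{11} = v_{10} — sig = ⟨5 | 1⟩
  {1,2,4,6,11}:  v_{1} + v_{2} + v_{4} + v_{6} + v_{11} = 2·v_{10} — sig = ⟨5 | 2⟩

so the primitive-relation signature multiset is
    |P|=2: 14 collections, coeffs (), (1), (1), (1), (1), (1), (1,1,1,1), (1,1,1,1), (1,1,1,2), (1,1,1,2), (1,1,1,2), (1,1,1,3), (1,2,2,3), (2)
    |P|=3: 1 collection, coeffs (2)
    |P|=4: 1 collection, coeffs (1)
    |P|=5: 4 collections, coeffs (), (1), (1), (2)


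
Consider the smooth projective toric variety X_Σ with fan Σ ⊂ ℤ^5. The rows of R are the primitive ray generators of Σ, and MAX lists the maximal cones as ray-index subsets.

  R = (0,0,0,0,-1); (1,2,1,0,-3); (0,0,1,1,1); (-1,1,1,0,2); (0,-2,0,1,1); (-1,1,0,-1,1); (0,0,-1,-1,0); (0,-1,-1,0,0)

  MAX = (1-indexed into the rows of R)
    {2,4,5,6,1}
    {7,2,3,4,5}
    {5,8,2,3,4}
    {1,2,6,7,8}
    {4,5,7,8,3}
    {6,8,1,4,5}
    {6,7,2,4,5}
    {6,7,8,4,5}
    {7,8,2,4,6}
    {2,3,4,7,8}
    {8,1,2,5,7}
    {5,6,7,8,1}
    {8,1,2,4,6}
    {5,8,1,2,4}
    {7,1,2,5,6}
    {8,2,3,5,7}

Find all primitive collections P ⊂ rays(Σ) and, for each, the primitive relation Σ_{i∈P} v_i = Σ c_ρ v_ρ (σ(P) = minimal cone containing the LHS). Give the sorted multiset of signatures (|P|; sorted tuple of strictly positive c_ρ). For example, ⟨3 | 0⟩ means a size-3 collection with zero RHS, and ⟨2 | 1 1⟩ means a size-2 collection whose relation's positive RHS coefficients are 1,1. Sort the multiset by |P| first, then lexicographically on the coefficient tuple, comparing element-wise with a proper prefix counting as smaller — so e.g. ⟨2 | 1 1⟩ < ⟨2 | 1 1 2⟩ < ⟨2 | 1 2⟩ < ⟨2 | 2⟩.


Primitive collections (5):

  P={3,6}:  v_{3} + v_{6} = v_{4}  →  sig = ⟨2 | 1⟩
  P={1,3}:  v_{1} + v_{3} = v_{2} + v_{4} + v_{5} + v_{8}  →  sig = ⟨2 | 1 1 1 1⟩
  P={1,4,7}:  v_{1} + v_{4} + v_{7} = v_{6}  →  sig = ⟨3 | 1⟩
  P={2,5,6,8}:  v_{2} + v_{5} + v_{6} + v_{8} = v_{1}  →  sig = ⟨4 | 1⟩
  P={2,4,5,7,8}:  v_{2} + v_{4} + v_{5} + v_{7} + v_{8} = 0  →  sig = ⟨5 | 0⟩

so the primitive-relation signature multiset is
    |P|=2: 2 collections, coeffs (1), (1,1,1,1)
    |P|=3: 1 collection, coeffs (1)
    |P|=4: 1 collection, coeffs (1)
    |P|=5: 1 collection, coeffs ()


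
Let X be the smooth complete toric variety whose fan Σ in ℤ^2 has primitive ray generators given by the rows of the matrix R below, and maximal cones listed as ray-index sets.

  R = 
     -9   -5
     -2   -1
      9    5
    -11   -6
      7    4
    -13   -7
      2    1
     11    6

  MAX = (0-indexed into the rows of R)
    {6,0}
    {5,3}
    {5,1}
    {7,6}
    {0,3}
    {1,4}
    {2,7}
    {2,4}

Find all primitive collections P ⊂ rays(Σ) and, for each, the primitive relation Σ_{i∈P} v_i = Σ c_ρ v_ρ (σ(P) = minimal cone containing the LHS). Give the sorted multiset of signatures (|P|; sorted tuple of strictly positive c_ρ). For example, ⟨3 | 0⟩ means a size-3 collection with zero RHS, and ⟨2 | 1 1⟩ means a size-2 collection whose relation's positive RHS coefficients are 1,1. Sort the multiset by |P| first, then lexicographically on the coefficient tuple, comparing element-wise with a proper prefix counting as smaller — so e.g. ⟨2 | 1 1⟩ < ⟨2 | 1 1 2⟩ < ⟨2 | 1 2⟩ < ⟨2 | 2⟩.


Σ has 20 primitive collections:

  P={0,2}:  v_{0} + v_{2} = 0  ⇒ sig = ⟨2 | 0⟩
  P={1,6}:  v_{1} + v_{6} = 0  ⇒ sig = ⟨2 | 0⟩
  P={3,7}:  v_{3} + v_{7} = 0  ⇒ sig = ⟨2 | 0⟩
  P={0,1}:  v_{0} + v_{1} = v_{3}  ⇒ sig = ⟨2 | 1⟩
  P={0,4}:  v_{0} + v_{4} = v_{1}  ⇒ sig = ⟨2 | 1⟩
  P={0,7}:  v_{0} + v_{7} = v_{6}  ⇒ sig = ⟨2 | 1⟩
  P={1,2}:  v_{1} + v_{2} = v_{4}  ⇒ sig = ⟨2 | 1⟩
  P={1,3}:  v_{1} + v_{3} = v_{5}  ⇒ sig = ⟨2 | 1⟩
  P={1,7}:  v_{1} + v_{7} = v_{2}  ⇒ sig = ⟨2 | 1⟩
  P={2,3}:  v_{2} + v_{3} = v_{1}  ⇒ sig = ⟨2 | 1⟩
  P={2,6}:  v_{2} + v_{6} = v_{7}  ⇒ sig = ⟨2 | 1⟩
  P={3,6}:  v_{3} + v_{6} = v_{0}  ⇒ sig = ⟨2 | 1⟩
  P={4,6}:  v_{4} + v_{6} = v_{2}  ⇒ sig = ⟨2 | 1⟩
  P={5,6}:  v_{5} + v_{6} = v_{3}  ⇒ sig = ⟨2 | 1⟩
  P={5,7}:  v_{5} + v_{7} = v_{1}  ⇒ sig = ⟨2 | 1⟩
  P={0,5}:  v_{0} + v_{5} = 2·v_{3}  ⇒ sig = ⟨2 | 2⟩
  P={2,5}:  v_{2} + v_{5} = 2·v_{1}  ⇒ sig = ⟨2 | 2⟩
  P={3,4}:  v_{3} + v_{4} = 2·v_{1}  ⇒ sig = ⟨2 | 2⟩
  P={4,7}:  v_{4} + v_{7} = 2·v_{2}  ⇒ sig = ⟨2 | 2⟩
  P={4,5}:  v_{4} + v_{5} = 3·v_{1}  ⇒ sig = ⟨2 | 3⟩

so the primitive-relation signature multiset is
    ⟨2 | 0⟩
    ⟨2 | 0⟩
    ⟨2 | 0⟩
    ⟨2 | 1⟩
    ⟨2 | 1⟩
    ⟨2 | 1⟩
    ⟨2 | 1⟩
    ⟨2 | 1⟩
    ⟨2 | 1⟩
    ⟨2 | 1⟩
    ⟨2 | 1⟩
    ⟨2 | 1⟩
    ⟨2 | 1⟩
    ⟨2 | 1⟩
    ⟨2 | 1⟩
    ⟨2 | 2⟩
    ⟨2 | 2⟩
    ⟨2 | 2⟩
    ⟨2 | 2⟩
    ⟨2 | 3⟩


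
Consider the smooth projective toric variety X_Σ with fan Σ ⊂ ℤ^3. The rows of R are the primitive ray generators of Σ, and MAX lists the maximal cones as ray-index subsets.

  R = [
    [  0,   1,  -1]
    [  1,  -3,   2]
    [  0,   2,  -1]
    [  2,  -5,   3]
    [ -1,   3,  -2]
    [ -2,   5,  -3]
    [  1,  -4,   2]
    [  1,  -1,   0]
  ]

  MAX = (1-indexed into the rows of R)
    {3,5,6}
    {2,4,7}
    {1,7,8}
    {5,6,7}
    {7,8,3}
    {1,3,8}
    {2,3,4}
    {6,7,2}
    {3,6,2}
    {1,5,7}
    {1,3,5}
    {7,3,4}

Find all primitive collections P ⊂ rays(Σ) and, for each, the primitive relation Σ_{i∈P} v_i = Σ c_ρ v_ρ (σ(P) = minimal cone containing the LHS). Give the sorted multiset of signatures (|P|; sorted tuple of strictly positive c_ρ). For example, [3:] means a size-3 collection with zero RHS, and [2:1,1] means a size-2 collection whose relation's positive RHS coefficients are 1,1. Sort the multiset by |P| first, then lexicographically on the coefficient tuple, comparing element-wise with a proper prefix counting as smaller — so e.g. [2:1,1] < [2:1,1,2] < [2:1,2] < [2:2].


Σ has 14 primitive collections:

  {2,5}:  v_{2} + v_{5} = 0  so sig = [2:]
  {4,6}:  v_{4} + v_{6} = 0  so sig = [2:]
  {1,2}:  v_{1} + v_{2} = v_{3} + v_{7}  so sig = [2:1,1]
  {4,5}:  v_{4} + v_{5} = v_{3} + v_{7}  so sig = [2:1,1]
  {6,8}:  v_{6} + v_{8} = v_{1} + v_{5}  so sig = [2:1,1]
  {1,6}:  v_{1} + v_{6} = 2·v_{5}  so sig = [2:2]
  {5,8}:  v_{5} + v_{8} = 2·v_{1}  so sig = [2:2]
  {1,4}:  v_{1} + v_{4} = 2·v_{3} + 2·v_{7}  so sig = [2:2,2]
  {2,8}:  v_{2} + v_{8} = 2·v_{3} + 2·v_{7}  so sig = [2:2,2]
  {4,8}:  v_{4} + v_{8} = 3·v_{3} + 3·v_{7}  so sig = [2:3,3]
  {1,3,7}:  v_{1} + v_{3} + v_{7} = v_{8}  so sig = [3:1]
  {2,3,7}:  v_{2} + v_{3} + v_{7} = v_{4}  so sig = [3:1]
  {3,5,7}:  v_{3} + v_{5} + v_{7} = v_{1}  so sig = [3:1]
  {3,6,7}:  v_{3} + v_{6} + v_{7} = v_{5}  so sig = [3:1]

Signatures (|P|; sorted positive RHS coefficients), sorted:
    |P|=2: 10 collections, coeffs (), (), (1,1), (1,1), (1,1), (2), (2), (2,2), (2,2), (3,3)
    |P|=3: 4 collections, coeffs (1), (1), (1), (1)


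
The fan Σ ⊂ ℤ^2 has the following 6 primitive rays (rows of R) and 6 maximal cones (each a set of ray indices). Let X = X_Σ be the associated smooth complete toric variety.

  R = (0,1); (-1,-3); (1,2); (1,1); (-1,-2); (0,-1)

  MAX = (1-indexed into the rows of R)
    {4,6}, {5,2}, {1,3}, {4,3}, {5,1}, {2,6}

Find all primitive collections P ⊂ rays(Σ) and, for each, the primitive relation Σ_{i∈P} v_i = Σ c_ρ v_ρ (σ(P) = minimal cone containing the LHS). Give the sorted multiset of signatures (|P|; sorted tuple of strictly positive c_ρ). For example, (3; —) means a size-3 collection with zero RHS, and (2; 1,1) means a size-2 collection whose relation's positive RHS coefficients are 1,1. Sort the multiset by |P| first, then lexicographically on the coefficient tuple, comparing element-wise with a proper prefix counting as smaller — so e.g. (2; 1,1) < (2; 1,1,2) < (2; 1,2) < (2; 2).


Minimal non-faces — 9 found among 6 rays, 6 max cones:

  • {1,6}:  v_{1} + v_{6} = 0  ⟹  sig = (2; —)
  • {3,5}:  v_{3} + v_{5} = 0  ⟹  sig = (2; —)
  • {1,2}:  v_{1} + v_{2} = v_{5}  ⟹  sig = (2; 1)
  • {1,4}:  v_{1} + v_{4} = v_{3}  ⟹  sig = (2; 1)
  • {2,3}:  v_{2} + v_{3} = v_{6}  ⟹  sig = (2; 1)
  • {3,6}:  v_{3} + v_{6} = v_{4}  ⟹  sig = (2; 1)
  • {4,5}:  v_{4} + v_{5} = v_{6}  ⟹  sig = (2; 1)
  • {5,6}:  v_{5} + v_{6} = v_{2}  ⟹  sig = (2; 1)
  • {2,4}:  v_{2} + v_{4} = 2·v_{6}  ⟹  sig = (2; 2)

so the primitive-relation signature multiset is
{ (2; —) ×2,  (2; 1) ×6,  (2; 2) }


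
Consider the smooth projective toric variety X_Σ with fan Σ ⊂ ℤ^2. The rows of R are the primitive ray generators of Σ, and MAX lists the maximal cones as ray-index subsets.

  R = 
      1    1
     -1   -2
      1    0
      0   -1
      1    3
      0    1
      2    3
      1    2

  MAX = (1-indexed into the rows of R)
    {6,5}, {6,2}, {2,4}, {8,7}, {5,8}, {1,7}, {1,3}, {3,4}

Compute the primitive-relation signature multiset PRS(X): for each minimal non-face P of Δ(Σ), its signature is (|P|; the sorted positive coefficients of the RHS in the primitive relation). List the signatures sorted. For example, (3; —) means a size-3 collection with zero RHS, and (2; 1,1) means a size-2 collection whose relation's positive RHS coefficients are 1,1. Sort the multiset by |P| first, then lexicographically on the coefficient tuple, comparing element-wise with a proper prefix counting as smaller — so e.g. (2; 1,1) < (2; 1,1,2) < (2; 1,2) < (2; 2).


20 minimal non-faces of Δ(Σ) (on 8 rays):

  P={2,8}:  v_{2} + v_{8} = 0 ; sig = (2; —)
  P={4,6}:  v_{4} + v_{6} = 0 ; sig = (2; —)
  P={1,2}:  v_{1} + v_{2} = v_{4} ; sig = (2; 1)
  P={1,4}:  v_{1} + v_{4} = v_{3} ; sig = (2; 1)
  P={1,6}:  v_{1} + v_{6} = v_{8} ; sig = (2; 1)
  P={1,8}:  v_{1} + v_{8} = v_{7} ; sig = (2; 1)
  P={2,5}:  v_{2} + v_{5} = v_{6} ; sig = (2; 1)
  P={2,7}:  v_{2} + v_{7} = v_{1} ; sig = (2; 1)
  P={3,5}:  v_{3} + v_{5} = v_{7} ; sig = (2; 1)
  P={3,6}:  v_{3} + v_{6} = v_{1} ; sig = (2; 1)
  P={4,5}:  v_{4} + v_{5} = v_{8} ; sig = (2; 1)
  P={4,8}:  v_{4} + v_{8} = v_{1} ; sig = (2; 1)
  P={6,8}:  v_{6} + v_{8} = v_{5} ; sig = (2; 1)
  P={1,5}:  v_{1} + v_{5} = 2·v_{8} ; sig = (2; 2)
  P={2,3}:  v_{2} + v_{3} = 2·v_{4} ; sig = (2; 2)
  P={3,8}:  v_{3} + v_{8} = 2·v_{1} ; sig = (2; 2)
  P={4,7}:  v_{4} + v_{7} = 2·v_{1} ; sig = (2; 2)
  P={6,7}:  v_{6} + v_{7} = 2·v_{8} ; sig = (2; 2)
  P={3,7}:  v_{3} + v_{7} = 3·v_{1} ; sig = (2; 3)
  P={5,7}:  v_{5} + v_{7} = 3·v_{8} ; sig = (2; 3)

Signatures (|P|; sorted positive RHS coefficients), sorted:
    |P|=2: 20 collections, coeffs (), (), (1), (1), (1), (1), (1), (1), (1), (1), (1), (1), (1), (2), (2), (2), (2), (2), (3), (3)


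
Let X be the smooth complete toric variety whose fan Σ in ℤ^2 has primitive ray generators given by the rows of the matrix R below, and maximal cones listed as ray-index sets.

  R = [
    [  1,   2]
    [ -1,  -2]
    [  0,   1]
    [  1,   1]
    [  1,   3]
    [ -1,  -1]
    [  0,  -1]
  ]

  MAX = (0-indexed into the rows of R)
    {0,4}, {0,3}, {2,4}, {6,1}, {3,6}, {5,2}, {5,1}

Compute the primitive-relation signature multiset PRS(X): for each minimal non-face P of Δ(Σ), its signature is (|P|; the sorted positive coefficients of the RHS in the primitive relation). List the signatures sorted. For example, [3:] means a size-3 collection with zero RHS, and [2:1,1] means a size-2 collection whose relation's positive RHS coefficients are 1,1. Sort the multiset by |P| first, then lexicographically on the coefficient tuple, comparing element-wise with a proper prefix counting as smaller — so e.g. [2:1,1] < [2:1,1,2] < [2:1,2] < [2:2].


14 collections generate NE(X_Σ); each relation:

  P = {0,1}:  v_{0} + v_{1} = 0 ; sig = [2:]
  P = {2,6}:  v_{2} + v_{6} = 0 ; sig = [2:]
  P = {3,5}:  v_{3} + v_{5} = 0 ; sig = [2:]
  P = {0,2}:  v_{0} + v_{2} = v_{4} ; sig = [2:1]
  P = {0,5}:  v_{0} + v_{5} = v_{2} ; sig = [2:1]
  P = {0,6}:  v_{0} + v_{6} = v_{3} ; sig = [2:1]
  P = {1,2}:  v_{1} + v_{2} = v_{5} ; sig = [2:1]
  P = {1,3}:  v_{1} + v_{3} = v_{6} ; sig = [2:1]
  P = {1,4}:  v_{1} + v_{4} = v_{2} ; sig = [2:1]
  P = {2,3}:  v_{2} + v_{3} = v_{0} ; sig = [2:1]
  P = {4,6}:  v_{4} + v_{6} = v_{0} ; sig = [2:1]
  P = {5,6}:  v_{5} + v_{6} = v_{1} ; sig = [2:1]
  P = {3,4}:  v_{3} + v_{4} = 2·v_{0} ; sig = [2:2]
  P = {4,5}:  v_{4} + v_{5} = 2·v_{2} ; sig = [2:2]

Hence PRS(X_Σ) =
{ [2:] ×3,  [2:1] ×9,  [2:2] ×2 }


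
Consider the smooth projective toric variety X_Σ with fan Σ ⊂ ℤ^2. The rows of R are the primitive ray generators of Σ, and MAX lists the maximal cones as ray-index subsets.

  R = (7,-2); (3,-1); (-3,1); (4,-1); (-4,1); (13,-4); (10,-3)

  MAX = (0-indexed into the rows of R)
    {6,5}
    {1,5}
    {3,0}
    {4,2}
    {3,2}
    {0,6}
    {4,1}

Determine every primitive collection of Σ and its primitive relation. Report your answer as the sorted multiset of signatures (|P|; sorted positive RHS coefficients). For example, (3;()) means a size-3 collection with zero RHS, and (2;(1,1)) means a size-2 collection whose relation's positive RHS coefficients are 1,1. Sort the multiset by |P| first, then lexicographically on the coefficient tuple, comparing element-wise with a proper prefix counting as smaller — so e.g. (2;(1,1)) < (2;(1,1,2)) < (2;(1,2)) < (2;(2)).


Δ(Σ) — 7 vertices, 14 min non-faces:

  • {1,2}:  v_{1} + v_{2} = 0  →  sig = (2;())
  • {3,4}:  v_{3} + v_{4} = 0  →  sig = (2;())
  • {0,1}:  v_{0} + v_{1} = v_{6}  →  sig = (2;(1))
  • {0,2}:  v_{0} + v_{2} = v_{3}  →  sig = (2;(1))
  • {0,4}:  v_{0} + v_{4} = v_{1}  →  sig = (2;(1))
  • {1,3}:  v_{1} + v_{3} = v_{0}  →  sig = (2;(1))
  • {1,6}:  v_{1} + v_{6} = v_{5}  →  sig = (2;(1))
  • {2,5}:  v_{2} + v_{5} = v_{6}  →  sig = (2;(1))
  • {2,6}:  v_{2} + v_{6} = v_{0}  →  sig = (2;(1))
  • {3,5}:  v_{3} + v_{5} = v_{0} + v_{6}  →  sig = (2;(1,1))
  • {0,5}:  v_{0} + v_{5} = 2·v_{6}  →  sig = (2;(2))
  • {3,6}:  v_{3} + v_{6} = 2·v_{0}  →  sig = (2;(2))
  • {4,6}:  v_{4} + v_{6} = 2·v_{1}  →  sig = (2;(2))
  • {4,5}:  v_{4} + v_{5} = 3·v_{1}  →  sig = (2;(3))

Sorted signature multiset PRS(X):
{ (2;()) ×2,  (2;(1)) ×7,  (2;(1,1)),  (2;(2)) ×3,  (2;(3)) }
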